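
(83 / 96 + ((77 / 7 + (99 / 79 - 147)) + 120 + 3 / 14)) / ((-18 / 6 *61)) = 0.07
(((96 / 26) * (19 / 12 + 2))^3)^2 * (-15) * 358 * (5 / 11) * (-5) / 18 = 3637137098.71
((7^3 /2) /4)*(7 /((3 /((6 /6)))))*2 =2401 /12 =200.08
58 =58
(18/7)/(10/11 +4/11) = 99/49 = 2.02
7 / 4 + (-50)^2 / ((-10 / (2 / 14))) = -951 / 28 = -33.96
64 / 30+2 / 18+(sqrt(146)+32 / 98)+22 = sqrt(146)+54179 / 2205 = 36.65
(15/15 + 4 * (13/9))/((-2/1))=-61/18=-3.39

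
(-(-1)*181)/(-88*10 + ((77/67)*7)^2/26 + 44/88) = -10562617/51179721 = -0.21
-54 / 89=-0.61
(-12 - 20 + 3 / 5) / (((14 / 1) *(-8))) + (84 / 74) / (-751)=4339039 / 15560720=0.28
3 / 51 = 1 / 17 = 0.06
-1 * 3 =-3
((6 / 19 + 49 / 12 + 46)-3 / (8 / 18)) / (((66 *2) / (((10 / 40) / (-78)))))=-311 / 293436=-0.00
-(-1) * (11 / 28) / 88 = 1 / 224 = 0.00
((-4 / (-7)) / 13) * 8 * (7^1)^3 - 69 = 671 / 13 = 51.62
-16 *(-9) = 144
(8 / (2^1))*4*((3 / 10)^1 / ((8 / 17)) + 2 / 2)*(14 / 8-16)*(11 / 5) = -82137 / 100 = -821.37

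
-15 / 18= -5 / 6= -0.83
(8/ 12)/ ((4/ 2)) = 1/ 3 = 0.33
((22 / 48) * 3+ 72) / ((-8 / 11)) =-6457 / 64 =-100.89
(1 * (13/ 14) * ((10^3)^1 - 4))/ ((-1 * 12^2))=-1079/ 168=-6.42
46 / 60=23 / 30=0.77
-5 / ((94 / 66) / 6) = -990 / 47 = -21.06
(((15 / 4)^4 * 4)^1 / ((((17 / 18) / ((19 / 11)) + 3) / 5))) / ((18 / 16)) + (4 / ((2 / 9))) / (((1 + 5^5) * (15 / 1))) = 12528426727 / 12639460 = 991.22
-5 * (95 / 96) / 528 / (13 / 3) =-475 / 219648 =-0.00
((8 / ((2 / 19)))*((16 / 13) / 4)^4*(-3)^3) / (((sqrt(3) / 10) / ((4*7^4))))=-1019847.97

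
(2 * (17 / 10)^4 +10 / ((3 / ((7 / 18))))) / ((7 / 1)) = 2430067 / 945000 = 2.57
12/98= 6/49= 0.12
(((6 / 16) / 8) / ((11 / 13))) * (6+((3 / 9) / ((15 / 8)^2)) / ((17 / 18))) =50557 / 149600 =0.34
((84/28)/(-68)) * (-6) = 9/34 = 0.26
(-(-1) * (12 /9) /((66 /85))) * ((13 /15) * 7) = 3094 /297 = 10.42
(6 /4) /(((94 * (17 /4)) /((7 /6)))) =7 /1598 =0.00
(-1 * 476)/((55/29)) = -13804/55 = -250.98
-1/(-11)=1/11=0.09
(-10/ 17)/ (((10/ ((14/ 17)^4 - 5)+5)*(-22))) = 0.01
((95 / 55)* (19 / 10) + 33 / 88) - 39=-35.34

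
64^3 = 262144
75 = 75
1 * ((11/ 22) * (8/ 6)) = 2/ 3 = 0.67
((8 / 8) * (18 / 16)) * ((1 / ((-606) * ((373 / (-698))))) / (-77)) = -1047 / 23206568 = -0.00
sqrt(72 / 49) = 6 * sqrt(2) / 7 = 1.21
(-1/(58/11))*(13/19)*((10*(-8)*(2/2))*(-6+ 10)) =22880/551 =41.52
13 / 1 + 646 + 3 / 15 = 3296 / 5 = 659.20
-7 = -7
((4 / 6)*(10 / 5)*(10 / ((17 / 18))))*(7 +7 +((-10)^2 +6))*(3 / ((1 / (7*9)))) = 5443200 / 17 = 320188.24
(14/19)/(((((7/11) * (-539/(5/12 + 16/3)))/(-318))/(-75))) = -274275/931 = -294.60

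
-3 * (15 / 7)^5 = -135.55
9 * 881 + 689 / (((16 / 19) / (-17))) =-5980.19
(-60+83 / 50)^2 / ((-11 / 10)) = -8508889 / 2750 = -3094.14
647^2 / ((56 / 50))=10465225 / 28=373758.04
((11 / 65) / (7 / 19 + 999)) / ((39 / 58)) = 6061 / 24067290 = 0.00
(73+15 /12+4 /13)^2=15031129 /2704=5558.85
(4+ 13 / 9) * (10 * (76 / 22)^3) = 26887280 / 11979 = 2244.53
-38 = -38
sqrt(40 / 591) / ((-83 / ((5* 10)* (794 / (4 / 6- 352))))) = 39700* sqrt(5910) / 8616977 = 0.35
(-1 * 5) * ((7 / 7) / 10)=-1 / 2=-0.50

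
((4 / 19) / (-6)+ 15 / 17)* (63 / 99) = 5747 / 10659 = 0.54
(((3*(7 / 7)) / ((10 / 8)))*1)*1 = 12 / 5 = 2.40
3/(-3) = -1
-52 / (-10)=26 / 5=5.20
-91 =-91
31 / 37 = 0.84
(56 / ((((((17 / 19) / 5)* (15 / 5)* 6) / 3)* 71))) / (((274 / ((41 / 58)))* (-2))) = -27265 / 28772466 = -0.00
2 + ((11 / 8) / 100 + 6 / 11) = 22521 / 8800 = 2.56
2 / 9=0.22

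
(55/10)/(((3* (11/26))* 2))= 13/6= 2.17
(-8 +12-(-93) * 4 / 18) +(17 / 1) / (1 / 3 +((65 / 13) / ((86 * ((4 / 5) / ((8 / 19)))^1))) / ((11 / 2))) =2051149 / 27411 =74.83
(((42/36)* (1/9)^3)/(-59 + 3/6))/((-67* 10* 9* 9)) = 7/13886553330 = 0.00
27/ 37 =0.73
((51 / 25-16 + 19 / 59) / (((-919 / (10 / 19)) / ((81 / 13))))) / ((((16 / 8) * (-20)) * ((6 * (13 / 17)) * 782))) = -135783 / 400438351300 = -0.00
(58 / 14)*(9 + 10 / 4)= 667 / 14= 47.64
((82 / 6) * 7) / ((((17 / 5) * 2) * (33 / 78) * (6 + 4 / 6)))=3731 / 748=4.99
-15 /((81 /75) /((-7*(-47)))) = -41125 /9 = -4569.44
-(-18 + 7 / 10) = 173 / 10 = 17.30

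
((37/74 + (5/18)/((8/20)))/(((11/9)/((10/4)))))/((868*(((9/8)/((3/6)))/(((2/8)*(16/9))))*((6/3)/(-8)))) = -430/193347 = -0.00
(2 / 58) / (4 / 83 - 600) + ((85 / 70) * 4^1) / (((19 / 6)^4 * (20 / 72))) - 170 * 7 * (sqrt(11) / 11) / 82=1144999530263 / 6586806483740 - 595 * sqrt(11) / 451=-4.20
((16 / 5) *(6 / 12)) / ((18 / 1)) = 4 / 45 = 0.09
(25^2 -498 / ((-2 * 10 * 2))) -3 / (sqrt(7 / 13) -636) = 3 * sqrt(91) / 5258441 + 67040360389 / 105168820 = 637.45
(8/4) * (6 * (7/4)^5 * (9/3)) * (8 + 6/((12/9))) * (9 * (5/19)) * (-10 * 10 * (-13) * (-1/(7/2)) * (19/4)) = -30862463.38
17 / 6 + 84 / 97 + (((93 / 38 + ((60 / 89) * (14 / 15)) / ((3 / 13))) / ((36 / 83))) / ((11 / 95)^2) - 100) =179024166227 / 225632088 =793.43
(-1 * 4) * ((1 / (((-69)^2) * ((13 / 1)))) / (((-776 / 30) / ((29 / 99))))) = 145 / 198119493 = 0.00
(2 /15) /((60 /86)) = 43 /225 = 0.19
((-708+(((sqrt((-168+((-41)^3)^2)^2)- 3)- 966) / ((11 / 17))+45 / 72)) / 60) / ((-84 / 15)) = -646013959895 / 29568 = -21848415.85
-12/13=-0.92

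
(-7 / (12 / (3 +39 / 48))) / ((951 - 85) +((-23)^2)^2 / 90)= -0.00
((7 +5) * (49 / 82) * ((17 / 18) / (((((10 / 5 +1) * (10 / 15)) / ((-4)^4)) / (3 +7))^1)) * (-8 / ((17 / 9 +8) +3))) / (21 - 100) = 6397440 / 93931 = 68.11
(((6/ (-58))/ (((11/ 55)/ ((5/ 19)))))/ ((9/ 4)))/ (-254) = 50/ 209931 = 0.00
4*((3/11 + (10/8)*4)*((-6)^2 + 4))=9280/11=843.64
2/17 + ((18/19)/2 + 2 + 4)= 2129/323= 6.59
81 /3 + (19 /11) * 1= 28.73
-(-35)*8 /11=280 /11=25.45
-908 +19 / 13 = -11785 / 13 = -906.54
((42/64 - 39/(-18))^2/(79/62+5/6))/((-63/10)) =-11383355/18966528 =-0.60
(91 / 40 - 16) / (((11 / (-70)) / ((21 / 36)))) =8967 / 176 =50.95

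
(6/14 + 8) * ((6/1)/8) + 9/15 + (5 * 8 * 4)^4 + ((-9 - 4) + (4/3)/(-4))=275251197307/420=655359993.59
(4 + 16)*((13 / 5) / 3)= 52 / 3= 17.33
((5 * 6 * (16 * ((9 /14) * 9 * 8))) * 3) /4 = 116640 /7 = 16662.86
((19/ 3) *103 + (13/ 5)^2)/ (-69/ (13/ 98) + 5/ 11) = -7068776/ 5573775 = -1.27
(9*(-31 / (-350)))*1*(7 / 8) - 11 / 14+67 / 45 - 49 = -1199503 / 25200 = -47.60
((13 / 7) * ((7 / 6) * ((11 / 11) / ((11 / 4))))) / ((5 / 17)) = 442 / 165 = 2.68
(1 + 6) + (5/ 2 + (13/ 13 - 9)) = 1.50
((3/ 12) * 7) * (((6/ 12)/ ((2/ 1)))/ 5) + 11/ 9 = 943/ 720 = 1.31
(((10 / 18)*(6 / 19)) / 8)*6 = 5 / 38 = 0.13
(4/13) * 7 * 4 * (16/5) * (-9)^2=145152/65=2233.11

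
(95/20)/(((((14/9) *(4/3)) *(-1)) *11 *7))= -513/17248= -0.03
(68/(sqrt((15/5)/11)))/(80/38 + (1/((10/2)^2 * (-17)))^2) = 233367500 * sqrt(33)/21675057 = 61.85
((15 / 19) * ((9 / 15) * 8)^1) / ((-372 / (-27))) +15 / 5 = 1929 / 589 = 3.28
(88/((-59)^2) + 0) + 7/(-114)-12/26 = -2567359/5158842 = -0.50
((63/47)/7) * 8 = 72/47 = 1.53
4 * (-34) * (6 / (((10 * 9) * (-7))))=136 / 105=1.30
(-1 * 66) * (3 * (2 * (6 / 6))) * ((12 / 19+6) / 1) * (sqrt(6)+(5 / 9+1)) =-49896 * sqrt(6) / 19-77616 / 19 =-10517.67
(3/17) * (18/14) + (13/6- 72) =-49699/714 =-69.61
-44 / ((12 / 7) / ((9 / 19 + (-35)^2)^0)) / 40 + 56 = 6643 / 120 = 55.36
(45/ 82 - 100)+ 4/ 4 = -8073/ 82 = -98.45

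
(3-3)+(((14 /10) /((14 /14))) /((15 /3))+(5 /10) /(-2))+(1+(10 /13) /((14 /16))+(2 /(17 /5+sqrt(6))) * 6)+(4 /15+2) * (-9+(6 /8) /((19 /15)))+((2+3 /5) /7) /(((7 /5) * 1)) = -14.83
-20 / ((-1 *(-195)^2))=4 / 7605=0.00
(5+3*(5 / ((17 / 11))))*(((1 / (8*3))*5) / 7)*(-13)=-8125 / 1428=-5.69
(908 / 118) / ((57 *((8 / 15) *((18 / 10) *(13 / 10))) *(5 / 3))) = 5675 / 87438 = 0.06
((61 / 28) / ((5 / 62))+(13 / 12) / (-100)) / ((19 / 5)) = 226829 / 31920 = 7.11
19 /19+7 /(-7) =0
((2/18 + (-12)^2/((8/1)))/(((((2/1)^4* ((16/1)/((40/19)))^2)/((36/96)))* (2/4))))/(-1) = -4075/277248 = -0.01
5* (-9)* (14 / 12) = -105 / 2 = -52.50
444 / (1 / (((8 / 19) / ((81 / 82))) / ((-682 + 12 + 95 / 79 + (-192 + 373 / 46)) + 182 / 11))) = -3880995712 / 17146508409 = -0.23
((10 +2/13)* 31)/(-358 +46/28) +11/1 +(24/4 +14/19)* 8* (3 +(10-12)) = 26293403/410761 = 64.01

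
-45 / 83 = -0.54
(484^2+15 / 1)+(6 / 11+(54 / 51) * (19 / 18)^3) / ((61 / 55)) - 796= 78445340785 / 335988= 233476.61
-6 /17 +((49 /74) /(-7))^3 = -2437175 /6888808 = -0.35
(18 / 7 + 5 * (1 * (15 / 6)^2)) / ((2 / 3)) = 2841 / 56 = 50.73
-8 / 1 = -8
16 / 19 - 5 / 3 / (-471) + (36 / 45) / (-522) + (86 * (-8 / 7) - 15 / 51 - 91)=-29143625363 / 154414995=-188.74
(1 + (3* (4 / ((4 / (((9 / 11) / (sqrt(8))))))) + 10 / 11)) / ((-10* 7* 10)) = -3 / 1100 - 27* sqrt(2) / 30800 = -0.00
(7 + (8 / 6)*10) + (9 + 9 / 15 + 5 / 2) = 973 / 30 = 32.43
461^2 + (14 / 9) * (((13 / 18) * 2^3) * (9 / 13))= 1912745 / 9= 212527.22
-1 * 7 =-7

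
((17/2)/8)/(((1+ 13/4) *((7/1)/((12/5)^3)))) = 432/875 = 0.49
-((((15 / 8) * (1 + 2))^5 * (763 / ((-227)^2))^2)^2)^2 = -133182320990849424021982068637612115702392673492431640625 / 57307762836465736759034735899399878936247749588010663936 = -2.32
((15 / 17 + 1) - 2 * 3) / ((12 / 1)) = -35 / 102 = -0.34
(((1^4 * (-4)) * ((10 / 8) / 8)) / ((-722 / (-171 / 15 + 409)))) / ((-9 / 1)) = -497 / 12996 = -0.04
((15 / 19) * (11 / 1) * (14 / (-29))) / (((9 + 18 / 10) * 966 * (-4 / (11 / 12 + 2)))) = 9625 / 32848416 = 0.00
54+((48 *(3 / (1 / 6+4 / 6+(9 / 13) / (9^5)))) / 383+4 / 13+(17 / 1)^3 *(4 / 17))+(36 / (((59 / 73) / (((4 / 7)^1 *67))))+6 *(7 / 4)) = 1711012224400139 / 584642554678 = 2926.60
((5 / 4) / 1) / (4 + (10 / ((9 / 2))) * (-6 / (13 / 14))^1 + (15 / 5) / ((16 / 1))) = -780 / 6347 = -0.12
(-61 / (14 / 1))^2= 3721 / 196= 18.98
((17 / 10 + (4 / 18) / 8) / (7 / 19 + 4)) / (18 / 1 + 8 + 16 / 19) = 112271 / 7619400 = 0.01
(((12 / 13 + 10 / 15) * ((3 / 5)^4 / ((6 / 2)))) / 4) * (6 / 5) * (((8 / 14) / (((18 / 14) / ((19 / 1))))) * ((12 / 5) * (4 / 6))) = 56544 / 203125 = 0.28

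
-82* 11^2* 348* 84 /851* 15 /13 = -4350598560 /11063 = -393256.67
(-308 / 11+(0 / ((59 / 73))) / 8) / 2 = -14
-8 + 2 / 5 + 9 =7 / 5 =1.40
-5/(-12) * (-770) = -1925/6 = -320.83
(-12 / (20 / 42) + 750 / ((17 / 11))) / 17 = 39108 / 1445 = 27.06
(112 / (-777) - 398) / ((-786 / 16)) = 353552 / 43623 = 8.10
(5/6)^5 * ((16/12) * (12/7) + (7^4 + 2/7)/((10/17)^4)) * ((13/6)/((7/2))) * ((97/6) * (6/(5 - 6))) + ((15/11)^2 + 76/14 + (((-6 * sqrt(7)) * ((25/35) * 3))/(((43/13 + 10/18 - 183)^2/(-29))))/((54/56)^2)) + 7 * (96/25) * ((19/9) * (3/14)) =-26778119515863257/55324684800 + 5489120 * sqrt(7)/439279681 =-484017.54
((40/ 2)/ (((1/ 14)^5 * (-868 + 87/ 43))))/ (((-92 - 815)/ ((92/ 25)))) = 370022912/ 7342165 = 50.40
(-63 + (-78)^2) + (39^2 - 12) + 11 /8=60251 /8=7531.38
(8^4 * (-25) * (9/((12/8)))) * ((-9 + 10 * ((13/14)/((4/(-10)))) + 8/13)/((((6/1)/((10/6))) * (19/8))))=3926016000/1729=2270685.95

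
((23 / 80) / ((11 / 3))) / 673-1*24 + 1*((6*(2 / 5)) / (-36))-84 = -108.07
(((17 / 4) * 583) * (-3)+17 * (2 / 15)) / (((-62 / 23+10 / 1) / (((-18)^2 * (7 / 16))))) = -92292813 / 640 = -144207.52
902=902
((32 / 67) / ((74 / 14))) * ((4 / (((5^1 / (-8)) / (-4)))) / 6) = 14336 / 37185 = 0.39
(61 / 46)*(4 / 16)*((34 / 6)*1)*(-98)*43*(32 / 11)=-17479672 / 759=-23029.87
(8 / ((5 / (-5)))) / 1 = -8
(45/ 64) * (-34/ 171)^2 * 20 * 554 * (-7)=-14009275/ 6498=-2155.94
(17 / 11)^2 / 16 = 289 / 1936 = 0.15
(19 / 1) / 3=19 / 3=6.33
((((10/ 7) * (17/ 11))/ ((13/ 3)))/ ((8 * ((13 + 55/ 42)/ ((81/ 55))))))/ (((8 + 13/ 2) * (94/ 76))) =470934/ 1288543399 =0.00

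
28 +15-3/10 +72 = 1147/10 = 114.70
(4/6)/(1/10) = 20/3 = 6.67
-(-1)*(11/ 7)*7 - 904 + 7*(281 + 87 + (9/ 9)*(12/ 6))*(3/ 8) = 313/ 4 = 78.25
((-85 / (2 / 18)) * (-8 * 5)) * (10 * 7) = 2142000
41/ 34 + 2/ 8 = 99/ 68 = 1.46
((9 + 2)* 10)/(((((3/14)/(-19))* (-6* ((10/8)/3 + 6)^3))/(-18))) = -110.75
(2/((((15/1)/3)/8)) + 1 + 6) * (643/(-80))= -32793/400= -81.98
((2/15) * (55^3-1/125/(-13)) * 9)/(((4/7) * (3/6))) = 5677546896/8125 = 698775.00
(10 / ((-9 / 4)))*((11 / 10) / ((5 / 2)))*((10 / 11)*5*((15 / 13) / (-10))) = 40 / 39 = 1.03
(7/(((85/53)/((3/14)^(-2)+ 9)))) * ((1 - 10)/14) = -14681/170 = -86.36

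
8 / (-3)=-8 / 3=-2.67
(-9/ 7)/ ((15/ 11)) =-33/ 35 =-0.94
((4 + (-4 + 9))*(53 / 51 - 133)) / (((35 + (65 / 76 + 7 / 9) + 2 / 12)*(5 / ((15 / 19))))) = -2180520 / 427907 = -5.10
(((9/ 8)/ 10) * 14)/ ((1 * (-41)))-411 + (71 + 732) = 642817/ 1640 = 391.96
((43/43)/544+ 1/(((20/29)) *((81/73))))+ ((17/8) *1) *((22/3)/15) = 2.35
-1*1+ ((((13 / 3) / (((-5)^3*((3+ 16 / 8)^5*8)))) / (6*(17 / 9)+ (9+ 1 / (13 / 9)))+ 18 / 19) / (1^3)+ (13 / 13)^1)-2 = -51250003211 / 48687500000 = -1.05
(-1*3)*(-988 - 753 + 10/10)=5220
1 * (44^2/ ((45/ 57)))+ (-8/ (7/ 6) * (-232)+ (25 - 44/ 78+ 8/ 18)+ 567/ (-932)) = 15523378699/ 3816540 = 4067.40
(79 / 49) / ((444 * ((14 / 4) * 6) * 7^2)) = 79 / 22386924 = 0.00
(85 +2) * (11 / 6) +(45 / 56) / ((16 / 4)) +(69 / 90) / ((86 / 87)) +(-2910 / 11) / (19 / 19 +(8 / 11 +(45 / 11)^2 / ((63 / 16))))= 28338422261 / 243834080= 116.22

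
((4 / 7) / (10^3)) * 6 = 3 / 875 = 0.00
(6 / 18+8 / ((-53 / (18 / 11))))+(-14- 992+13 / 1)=-1736606 / 1749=-992.91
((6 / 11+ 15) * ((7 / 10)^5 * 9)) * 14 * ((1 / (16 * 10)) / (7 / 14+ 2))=181061811 / 220000000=0.82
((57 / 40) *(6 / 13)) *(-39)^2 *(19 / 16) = 380133 / 320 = 1187.92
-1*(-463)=463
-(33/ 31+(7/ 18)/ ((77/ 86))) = -4600/ 3069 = -1.50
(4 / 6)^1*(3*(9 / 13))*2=2.77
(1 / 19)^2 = 1 / 361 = 0.00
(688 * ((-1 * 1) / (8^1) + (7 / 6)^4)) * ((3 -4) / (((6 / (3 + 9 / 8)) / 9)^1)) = -1059047 / 144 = -7354.49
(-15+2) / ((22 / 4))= -26 / 11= -2.36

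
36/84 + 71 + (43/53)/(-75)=1987199/27825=71.42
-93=-93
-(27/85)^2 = -729/7225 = -0.10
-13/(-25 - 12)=13/37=0.35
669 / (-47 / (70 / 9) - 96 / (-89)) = -1389290 / 10309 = -134.76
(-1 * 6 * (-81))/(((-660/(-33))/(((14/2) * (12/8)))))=5103/20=255.15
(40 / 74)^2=0.29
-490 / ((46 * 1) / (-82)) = 20090 / 23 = 873.48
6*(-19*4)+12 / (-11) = -5028 / 11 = -457.09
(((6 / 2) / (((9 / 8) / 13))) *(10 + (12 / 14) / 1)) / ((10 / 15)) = 3952 / 7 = 564.57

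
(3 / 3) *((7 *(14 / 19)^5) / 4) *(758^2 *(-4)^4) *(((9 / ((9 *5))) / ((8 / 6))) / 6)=17304801289216 / 12380495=1397747.12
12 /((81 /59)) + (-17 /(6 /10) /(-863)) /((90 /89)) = 136283 /15534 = 8.77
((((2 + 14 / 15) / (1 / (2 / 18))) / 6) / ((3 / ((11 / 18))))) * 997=120637 / 10935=11.03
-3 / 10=-0.30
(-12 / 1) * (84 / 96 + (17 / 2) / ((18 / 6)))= -89 / 2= -44.50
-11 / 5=-2.20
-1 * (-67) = 67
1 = 1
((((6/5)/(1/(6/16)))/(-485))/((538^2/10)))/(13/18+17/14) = -567/34252802960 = -0.00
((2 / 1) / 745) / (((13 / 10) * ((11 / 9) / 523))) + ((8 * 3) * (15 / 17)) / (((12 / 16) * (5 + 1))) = 5.59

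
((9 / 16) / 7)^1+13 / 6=755 / 336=2.25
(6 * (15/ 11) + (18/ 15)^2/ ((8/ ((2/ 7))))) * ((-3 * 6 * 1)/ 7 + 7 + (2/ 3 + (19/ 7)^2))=9678456/ 94325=102.61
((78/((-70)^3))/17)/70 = -39/204085000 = -0.00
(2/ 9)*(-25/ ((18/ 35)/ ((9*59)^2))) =-3045875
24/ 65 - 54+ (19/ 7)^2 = -147349/ 3185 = -46.26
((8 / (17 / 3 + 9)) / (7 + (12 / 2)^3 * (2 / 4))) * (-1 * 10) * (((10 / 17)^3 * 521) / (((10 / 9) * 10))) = -562680 / 1242989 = -0.45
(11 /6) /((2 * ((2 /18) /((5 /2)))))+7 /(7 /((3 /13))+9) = 9819 /472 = 20.80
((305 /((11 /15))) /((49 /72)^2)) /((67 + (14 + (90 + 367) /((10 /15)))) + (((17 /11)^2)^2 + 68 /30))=947011824000 /816750602213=1.16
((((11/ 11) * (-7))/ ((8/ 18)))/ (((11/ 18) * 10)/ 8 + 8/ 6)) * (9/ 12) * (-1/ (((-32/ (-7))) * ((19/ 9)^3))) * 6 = 26040609/ 33142688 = 0.79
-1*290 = -290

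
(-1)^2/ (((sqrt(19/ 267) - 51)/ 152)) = -258723/ 86806 - 19*sqrt(5073)/ 86806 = -3.00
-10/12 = -5/6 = -0.83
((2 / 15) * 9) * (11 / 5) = 66 / 25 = 2.64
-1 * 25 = -25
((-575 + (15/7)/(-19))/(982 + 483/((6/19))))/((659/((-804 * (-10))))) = -1229959200/440250881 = -2.79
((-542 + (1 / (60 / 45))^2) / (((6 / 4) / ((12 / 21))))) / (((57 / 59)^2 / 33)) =-331714933 / 45486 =-7292.68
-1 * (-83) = 83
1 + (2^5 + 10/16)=269/8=33.62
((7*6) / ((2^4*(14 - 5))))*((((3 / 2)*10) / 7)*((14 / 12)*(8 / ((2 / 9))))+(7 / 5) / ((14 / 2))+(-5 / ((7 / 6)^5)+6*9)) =11923447 / 288120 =41.38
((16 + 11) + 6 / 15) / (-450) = -137 / 2250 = -0.06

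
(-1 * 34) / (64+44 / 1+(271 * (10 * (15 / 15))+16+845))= -34 / 3679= -0.01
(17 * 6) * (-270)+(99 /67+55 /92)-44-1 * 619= -173830499 /6164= -28200.92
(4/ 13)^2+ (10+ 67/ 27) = 57385/ 4563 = 12.58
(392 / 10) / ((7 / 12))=336 / 5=67.20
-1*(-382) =382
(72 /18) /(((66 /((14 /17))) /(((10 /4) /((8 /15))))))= 175 /748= 0.23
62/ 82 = 31/ 41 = 0.76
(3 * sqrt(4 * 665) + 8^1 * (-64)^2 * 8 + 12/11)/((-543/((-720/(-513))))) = -230687680/340461 - 160 * sqrt(665)/10317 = -677.97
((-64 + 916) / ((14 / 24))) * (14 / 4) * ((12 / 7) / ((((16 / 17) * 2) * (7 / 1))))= 32589 / 49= 665.08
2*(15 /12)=5 /2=2.50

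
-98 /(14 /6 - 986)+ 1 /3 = 3833 /8853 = 0.43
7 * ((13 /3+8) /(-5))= -259 /15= -17.27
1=1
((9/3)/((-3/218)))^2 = 47524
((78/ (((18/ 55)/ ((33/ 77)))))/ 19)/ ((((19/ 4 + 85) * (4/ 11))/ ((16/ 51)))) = 125840/ 2435097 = 0.05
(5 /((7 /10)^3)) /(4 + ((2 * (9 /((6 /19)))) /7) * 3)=5000 /9751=0.51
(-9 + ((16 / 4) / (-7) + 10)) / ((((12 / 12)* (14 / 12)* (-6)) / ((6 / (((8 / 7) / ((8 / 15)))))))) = -6 / 35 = -0.17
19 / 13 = 1.46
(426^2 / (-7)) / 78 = -30246 / 91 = -332.37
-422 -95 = -517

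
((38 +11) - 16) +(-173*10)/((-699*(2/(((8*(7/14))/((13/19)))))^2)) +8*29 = 33802835/118131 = 286.15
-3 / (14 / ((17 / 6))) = -17 / 28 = -0.61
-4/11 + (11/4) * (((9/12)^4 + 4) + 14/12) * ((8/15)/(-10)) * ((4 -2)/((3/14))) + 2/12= -3660317/475200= -7.70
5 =5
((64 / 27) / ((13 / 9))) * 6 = 9.85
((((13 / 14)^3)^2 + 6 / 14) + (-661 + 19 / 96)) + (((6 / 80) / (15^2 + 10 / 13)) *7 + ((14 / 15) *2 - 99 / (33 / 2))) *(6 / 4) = -220747345410233 / 331487822400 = -665.93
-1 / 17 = -0.06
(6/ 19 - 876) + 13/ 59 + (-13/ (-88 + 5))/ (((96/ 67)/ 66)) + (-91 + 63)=-1334235523/ 1488688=-896.25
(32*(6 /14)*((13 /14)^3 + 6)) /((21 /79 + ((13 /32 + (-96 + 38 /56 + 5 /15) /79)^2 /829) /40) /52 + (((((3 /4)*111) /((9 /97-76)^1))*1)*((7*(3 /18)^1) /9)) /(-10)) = 55944404867349872640 /11594390814357673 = 4825.13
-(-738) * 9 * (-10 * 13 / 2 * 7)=-3022110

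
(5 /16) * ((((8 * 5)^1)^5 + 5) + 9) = 32000004.38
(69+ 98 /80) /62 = 2809 /2480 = 1.13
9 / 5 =1.80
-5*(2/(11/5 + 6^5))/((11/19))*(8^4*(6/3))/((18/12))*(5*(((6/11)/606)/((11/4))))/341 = -311296000/5348403609483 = -0.00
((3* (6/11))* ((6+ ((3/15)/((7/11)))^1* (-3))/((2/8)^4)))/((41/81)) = 66064896/15785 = 4185.30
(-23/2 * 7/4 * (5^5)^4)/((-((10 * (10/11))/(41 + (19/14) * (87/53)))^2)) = 436884468746185302734375/10067456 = 43395716727859084.04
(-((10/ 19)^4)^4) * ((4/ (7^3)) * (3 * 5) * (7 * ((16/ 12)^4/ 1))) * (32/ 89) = -1638400000000000000000/ 33963111123346689630934707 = -0.00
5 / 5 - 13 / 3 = -10 / 3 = -3.33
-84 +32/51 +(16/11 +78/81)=-408742/5049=-80.96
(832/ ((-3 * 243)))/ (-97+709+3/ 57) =-15808/ 8477541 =-0.00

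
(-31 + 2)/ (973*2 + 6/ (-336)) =-1624/ 108975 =-0.01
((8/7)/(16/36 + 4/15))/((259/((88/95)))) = 0.01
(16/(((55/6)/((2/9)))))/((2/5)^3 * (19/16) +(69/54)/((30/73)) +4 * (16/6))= 57600/2057011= 0.03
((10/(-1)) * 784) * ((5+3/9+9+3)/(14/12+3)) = -163072/5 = -32614.40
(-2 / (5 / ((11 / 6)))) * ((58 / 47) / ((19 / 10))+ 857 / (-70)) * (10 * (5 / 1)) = 2657237 / 6251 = 425.09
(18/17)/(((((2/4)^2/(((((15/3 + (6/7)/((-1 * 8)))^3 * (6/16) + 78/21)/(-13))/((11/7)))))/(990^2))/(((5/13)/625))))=-67089736593/11262160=-5957.09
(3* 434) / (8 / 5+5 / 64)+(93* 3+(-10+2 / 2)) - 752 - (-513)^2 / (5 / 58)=-3052466.53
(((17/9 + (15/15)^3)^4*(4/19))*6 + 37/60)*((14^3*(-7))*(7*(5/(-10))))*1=1237476670129/207765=5956136.36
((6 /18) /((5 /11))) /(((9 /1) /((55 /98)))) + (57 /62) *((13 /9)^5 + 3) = 513332119 /59796954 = 8.58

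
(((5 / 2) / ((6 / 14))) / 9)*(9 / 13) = 35 / 78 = 0.45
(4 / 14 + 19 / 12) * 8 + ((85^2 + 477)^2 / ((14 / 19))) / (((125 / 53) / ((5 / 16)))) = 6400300003 / 600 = 10667166.67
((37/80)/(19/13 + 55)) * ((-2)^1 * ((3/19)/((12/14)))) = -3367/1115680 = -0.00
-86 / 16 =-5.38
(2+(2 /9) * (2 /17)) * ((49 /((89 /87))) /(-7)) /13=-1.07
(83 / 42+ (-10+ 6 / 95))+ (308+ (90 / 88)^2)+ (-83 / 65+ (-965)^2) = 46772009673551 / 50210160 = 931524.81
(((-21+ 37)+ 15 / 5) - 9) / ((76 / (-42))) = -105 / 19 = -5.53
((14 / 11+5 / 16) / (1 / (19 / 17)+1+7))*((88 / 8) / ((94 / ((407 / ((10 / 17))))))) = 36677619 / 2541760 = 14.43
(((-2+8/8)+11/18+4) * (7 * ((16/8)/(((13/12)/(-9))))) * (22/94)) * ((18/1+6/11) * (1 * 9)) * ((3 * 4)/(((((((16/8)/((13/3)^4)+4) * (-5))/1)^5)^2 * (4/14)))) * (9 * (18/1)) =-5922027041486444431048780984633877084951082182622339/550980131560216012649460048223125226522332442103218750000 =-0.00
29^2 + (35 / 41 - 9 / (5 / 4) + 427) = 258639 / 205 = 1261.65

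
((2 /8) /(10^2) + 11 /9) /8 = 4409 /28800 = 0.15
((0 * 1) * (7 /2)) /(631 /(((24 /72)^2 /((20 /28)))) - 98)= 0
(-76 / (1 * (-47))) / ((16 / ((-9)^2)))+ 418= 80123 / 188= 426.19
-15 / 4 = -3.75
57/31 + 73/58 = 5569/1798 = 3.10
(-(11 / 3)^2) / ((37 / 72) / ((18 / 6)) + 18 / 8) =-2904 / 523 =-5.55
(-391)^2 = 152881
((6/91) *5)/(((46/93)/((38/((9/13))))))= 5890/161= 36.58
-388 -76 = -464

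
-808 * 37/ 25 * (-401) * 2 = 23976592/ 25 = 959063.68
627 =627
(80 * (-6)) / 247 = -480 / 247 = -1.94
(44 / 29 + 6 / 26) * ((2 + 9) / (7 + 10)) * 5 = 36245 / 6409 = 5.66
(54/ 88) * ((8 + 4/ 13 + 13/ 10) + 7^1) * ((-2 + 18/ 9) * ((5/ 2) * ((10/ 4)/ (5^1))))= 0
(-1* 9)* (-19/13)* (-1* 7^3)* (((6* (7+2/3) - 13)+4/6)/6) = -658217/26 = -25316.04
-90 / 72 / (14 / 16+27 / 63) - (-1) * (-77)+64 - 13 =-1968 / 73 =-26.96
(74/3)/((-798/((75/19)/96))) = -925/727776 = -0.00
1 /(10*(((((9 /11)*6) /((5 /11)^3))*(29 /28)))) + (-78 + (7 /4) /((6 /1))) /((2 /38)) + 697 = -590784367 /757944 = -779.46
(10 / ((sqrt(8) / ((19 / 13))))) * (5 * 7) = 3325 * sqrt(2) / 26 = 180.86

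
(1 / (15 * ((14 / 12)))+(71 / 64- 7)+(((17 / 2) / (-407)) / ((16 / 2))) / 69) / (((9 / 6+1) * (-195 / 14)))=366962941 / 2190474000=0.17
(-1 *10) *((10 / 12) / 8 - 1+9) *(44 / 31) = -115.03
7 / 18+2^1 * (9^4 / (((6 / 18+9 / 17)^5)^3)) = 2425306296201960860704758386291 / 20183787309280599534993408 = 120161.11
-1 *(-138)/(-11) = -138/11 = -12.55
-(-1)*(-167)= -167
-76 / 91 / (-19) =4 / 91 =0.04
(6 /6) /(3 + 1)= 1 /4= 0.25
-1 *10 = -10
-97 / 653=-0.15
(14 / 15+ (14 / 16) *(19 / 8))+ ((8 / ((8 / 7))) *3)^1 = 23051 / 960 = 24.01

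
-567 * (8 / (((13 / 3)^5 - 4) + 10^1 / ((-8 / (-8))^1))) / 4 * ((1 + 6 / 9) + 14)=-4317138 / 372751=-11.58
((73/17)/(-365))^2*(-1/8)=-1/57800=-0.00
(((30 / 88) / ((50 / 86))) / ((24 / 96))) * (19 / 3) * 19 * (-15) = -46569 / 11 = -4233.55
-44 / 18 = -2.44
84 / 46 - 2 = -4 / 23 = -0.17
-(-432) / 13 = 432 / 13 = 33.23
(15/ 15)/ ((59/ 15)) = 15/ 59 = 0.25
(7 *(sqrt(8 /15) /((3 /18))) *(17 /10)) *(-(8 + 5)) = -3094 *sqrt(30) /25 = -677.86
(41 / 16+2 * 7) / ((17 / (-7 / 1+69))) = 8215 / 136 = 60.40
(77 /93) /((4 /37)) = 2849 /372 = 7.66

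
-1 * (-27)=27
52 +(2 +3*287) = 915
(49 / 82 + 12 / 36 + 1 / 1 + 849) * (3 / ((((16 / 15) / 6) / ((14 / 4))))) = 65938635 / 1312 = 50258.11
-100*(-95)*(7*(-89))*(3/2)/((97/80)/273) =-193890060000/97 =-1998866597.94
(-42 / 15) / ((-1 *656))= 7 / 1640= 0.00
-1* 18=-18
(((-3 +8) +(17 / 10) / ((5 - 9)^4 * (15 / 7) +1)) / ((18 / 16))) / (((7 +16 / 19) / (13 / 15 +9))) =2164891312 / 386912025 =5.60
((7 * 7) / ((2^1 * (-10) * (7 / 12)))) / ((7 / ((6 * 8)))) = -144 / 5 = -28.80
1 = 1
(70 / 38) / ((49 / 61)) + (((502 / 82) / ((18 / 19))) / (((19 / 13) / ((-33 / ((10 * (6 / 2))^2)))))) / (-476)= 4592517967 / 2002341600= 2.29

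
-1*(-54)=54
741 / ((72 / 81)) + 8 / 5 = 33409 / 40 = 835.22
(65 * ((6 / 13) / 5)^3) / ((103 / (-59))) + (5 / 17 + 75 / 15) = 5.26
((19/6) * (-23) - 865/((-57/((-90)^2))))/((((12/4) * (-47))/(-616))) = 4313446676/8037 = 536698.60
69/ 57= 23/ 19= 1.21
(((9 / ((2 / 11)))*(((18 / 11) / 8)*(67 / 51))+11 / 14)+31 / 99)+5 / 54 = 4097783 / 282744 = 14.49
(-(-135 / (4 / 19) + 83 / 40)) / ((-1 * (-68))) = 25567 / 2720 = 9.40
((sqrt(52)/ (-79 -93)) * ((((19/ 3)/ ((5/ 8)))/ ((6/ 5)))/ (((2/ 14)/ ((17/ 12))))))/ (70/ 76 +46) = -42959 * sqrt(13)/ 2070063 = -0.07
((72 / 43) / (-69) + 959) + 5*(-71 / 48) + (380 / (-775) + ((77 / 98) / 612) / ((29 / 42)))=3450153501499 / 3627572880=951.09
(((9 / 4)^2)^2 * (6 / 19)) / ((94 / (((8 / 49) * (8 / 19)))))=0.01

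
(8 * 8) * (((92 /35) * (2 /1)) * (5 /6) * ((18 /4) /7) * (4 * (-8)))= -282624 /49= -5767.84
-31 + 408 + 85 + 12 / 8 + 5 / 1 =937 / 2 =468.50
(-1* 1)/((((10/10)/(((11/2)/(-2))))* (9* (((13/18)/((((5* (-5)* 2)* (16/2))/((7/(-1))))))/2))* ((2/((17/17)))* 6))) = 1100/273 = 4.03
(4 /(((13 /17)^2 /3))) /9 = 1156 /507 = 2.28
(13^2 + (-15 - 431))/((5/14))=-3878/5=-775.60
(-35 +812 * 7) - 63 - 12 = 5574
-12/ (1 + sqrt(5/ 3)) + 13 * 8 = 122 - 6 * sqrt(15) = 98.76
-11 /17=-0.65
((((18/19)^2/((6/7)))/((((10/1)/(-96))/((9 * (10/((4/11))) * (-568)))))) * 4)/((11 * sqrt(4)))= 92752128/361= 256931.10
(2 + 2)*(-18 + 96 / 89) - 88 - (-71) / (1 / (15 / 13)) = -85343 / 1157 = -73.76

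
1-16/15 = -1/15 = -0.07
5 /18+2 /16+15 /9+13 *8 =7637 /72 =106.07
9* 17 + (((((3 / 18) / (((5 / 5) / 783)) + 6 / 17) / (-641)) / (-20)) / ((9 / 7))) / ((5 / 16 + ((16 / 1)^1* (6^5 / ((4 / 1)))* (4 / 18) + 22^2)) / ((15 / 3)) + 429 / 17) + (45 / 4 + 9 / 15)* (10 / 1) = 2136532905637 / 7869365982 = 271.50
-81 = -81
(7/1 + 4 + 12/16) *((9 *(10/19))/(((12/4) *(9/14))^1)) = 1645/57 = 28.86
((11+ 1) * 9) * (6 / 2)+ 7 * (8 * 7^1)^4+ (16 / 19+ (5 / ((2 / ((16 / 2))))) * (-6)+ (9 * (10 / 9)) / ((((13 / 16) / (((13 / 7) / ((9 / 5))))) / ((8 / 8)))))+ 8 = 82403511956 / 1197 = 68841697.54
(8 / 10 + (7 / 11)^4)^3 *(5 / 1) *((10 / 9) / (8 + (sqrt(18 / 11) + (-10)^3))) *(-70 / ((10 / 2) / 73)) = 119721329486223066 *sqrt(22) / 84931254278736336515 + 39587852950111093824 / 7721023116248757865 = 5.13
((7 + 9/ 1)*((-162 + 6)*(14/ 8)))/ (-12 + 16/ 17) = 18564/ 47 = 394.98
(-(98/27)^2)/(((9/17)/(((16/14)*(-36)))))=746368/729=1023.82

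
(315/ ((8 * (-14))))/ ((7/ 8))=-3.21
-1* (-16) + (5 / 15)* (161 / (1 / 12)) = 660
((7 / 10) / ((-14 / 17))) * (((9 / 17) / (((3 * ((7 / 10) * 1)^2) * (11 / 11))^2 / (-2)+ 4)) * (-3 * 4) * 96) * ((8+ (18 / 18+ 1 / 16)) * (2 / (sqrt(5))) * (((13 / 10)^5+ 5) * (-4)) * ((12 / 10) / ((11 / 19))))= -3733121076768 * sqrt(5) / 80287625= -103970.10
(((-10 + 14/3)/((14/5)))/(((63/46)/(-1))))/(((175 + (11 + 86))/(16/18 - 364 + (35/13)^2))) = -1.82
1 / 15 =0.07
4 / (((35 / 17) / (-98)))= -952 / 5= -190.40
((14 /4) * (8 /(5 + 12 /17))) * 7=3332 /97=34.35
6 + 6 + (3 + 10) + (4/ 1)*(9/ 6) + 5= 36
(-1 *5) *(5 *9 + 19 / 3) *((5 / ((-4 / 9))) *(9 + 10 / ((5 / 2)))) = 75075 / 2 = 37537.50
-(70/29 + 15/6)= -285/58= -4.91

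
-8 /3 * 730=-5840 /3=-1946.67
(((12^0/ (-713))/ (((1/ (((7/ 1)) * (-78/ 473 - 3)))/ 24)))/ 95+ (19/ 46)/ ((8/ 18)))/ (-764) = -0.00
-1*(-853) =853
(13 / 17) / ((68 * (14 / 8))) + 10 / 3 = 20269 / 6069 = 3.34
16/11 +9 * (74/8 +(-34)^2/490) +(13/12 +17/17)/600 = 82226911/776160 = 105.94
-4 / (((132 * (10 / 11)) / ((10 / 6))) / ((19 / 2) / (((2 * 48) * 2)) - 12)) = 4589 / 6912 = 0.66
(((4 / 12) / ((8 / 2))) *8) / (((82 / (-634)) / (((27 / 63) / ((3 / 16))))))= -10144 / 861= -11.78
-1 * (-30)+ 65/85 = 523/17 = 30.76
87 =87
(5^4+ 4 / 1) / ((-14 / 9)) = -5661 / 14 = -404.36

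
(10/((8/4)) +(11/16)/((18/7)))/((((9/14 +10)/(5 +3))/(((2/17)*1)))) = 10619/22797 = 0.47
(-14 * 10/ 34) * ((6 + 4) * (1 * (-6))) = 4200/ 17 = 247.06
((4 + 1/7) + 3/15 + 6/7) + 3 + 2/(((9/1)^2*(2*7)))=23252/2835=8.20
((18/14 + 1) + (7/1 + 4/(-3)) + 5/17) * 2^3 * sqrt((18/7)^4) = 2543616/5831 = 436.22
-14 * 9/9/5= -14/5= -2.80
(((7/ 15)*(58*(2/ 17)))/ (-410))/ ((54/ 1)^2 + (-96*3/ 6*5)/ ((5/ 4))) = -203/ 71198550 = -0.00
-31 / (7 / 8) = -248 / 7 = -35.43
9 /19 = 0.47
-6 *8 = -48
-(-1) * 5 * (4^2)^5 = 5242880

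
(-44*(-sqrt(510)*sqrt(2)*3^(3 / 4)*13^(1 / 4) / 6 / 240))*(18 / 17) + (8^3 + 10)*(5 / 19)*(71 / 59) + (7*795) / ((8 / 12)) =33*39^(1 / 4)*sqrt(85) / 170 + 19085715 / 2242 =8517.28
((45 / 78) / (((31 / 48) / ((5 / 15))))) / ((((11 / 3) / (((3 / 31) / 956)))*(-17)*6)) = -45 / 558349649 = -0.00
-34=-34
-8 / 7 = -1.14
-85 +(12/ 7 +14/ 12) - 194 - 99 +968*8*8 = 2586229/ 42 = 61576.88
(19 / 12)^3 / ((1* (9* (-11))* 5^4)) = -6859 / 106920000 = -0.00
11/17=0.65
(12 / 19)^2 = 144 / 361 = 0.40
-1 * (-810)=810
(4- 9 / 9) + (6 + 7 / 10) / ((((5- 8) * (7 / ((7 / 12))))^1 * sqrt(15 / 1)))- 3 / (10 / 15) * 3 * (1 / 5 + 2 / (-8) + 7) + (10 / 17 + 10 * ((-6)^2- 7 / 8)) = 177489 / 680- 67 * sqrt(15) / 5400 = 260.97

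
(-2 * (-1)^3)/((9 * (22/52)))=0.53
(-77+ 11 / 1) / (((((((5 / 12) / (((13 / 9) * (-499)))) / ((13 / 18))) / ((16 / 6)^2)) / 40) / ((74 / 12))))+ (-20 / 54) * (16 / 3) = 35146461728 / 243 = 144635644.97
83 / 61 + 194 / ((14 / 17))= 101170 / 427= 236.93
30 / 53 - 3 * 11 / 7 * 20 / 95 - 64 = -454142 / 7049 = -64.43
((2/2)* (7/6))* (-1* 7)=-49/6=-8.17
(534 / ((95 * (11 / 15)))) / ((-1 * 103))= -1602 / 21527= -0.07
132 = 132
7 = 7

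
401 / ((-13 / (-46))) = 18446 / 13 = 1418.92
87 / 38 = 2.29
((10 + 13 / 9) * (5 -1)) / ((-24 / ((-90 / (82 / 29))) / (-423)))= -2105835 / 82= -25680.91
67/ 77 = 0.87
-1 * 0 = 0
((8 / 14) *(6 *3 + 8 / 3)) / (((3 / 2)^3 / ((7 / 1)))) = 1984 / 81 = 24.49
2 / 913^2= 2 / 833569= 0.00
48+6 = 54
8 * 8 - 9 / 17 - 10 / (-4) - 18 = 1631 / 34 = 47.97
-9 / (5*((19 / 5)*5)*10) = -0.01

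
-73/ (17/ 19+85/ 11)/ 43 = -15257/ 77486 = -0.20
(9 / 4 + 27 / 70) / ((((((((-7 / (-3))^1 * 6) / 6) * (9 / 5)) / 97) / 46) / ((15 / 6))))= 1372065 / 196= 7000.33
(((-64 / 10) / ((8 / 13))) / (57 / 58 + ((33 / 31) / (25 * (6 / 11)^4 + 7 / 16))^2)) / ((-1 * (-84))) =-21487036164370522 / 198552091886774325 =-0.11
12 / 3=4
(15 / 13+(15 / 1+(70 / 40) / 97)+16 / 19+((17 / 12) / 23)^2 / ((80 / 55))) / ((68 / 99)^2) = 541137371613597 / 15003139600384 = 36.07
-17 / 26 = -0.65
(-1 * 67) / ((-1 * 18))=67 / 18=3.72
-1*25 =-25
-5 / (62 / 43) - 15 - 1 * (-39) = 1273 / 62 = 20.53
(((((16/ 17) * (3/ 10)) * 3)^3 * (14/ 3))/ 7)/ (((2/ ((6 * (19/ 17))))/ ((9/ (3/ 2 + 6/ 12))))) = 63825408/ 10440125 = 6.11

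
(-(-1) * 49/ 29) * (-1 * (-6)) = 294/ 29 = 10.14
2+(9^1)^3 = 731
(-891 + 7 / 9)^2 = 792495.60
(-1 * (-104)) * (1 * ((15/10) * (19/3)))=988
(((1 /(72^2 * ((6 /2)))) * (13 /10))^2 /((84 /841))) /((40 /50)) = 142129 /1625330810880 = 0.00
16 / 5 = 3.20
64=64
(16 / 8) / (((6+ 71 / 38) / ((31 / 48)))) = 589 / 3588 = 0.16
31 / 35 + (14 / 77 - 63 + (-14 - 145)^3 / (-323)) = 1539874803 / 124355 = 12382.89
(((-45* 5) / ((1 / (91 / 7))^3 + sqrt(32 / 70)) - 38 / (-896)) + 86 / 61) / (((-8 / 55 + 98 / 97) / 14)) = 6291379997573935 / 231854777105984 - 54077154631500* sqrt(35) / 59389031021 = -5359.80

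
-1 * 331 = -331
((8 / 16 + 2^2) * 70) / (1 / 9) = 2835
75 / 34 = 2.21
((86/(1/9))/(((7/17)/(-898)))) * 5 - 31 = -8439948.14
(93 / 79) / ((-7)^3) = -93 / 27097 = -0.00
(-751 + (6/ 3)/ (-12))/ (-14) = 4507/ 84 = 53.65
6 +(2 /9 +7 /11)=679 /99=6.86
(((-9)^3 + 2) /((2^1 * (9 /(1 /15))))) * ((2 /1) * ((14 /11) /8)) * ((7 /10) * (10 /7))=-0.86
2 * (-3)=-6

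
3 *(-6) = -18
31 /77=0.40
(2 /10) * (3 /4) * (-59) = -177 /20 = -8.85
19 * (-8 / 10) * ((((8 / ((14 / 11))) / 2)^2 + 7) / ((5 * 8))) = -15713 / 2450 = -6.41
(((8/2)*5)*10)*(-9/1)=-1800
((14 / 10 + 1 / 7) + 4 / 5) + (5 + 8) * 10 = 4632 / 35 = 132.34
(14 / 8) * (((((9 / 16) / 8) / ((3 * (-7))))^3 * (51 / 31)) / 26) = -0.00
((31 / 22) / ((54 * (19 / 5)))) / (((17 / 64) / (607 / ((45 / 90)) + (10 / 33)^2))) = 3278922080 / 104468859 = 31.39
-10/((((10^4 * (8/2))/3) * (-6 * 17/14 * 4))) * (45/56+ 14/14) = 0.00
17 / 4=4.25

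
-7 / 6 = -1.17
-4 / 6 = -2 / 3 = -0.67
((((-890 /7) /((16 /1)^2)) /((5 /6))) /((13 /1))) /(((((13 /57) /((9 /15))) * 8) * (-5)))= 45657 /15142400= 0.00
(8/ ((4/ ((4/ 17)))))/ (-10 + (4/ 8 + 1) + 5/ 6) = -24/ 391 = -0.06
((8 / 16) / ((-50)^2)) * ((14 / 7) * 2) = 1 / 1250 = 0.00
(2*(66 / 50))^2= 4356 / 625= 6.97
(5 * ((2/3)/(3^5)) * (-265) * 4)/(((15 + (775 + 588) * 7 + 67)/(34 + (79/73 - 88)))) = 40947800/512107191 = 0.08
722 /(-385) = -722 /385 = -1.88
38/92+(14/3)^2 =9187/414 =22.19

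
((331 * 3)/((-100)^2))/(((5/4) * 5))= 993/62500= 0.02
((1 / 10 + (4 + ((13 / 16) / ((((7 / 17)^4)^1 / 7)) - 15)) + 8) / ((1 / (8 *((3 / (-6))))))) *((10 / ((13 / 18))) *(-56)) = 385148808 / 637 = 604629.21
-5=-5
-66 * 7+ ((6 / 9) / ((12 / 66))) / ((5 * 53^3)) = -1031717599 / 2233155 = -462.00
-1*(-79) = 79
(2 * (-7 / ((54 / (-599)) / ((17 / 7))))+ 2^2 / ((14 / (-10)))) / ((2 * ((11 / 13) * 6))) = 83603 / 2268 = 36.86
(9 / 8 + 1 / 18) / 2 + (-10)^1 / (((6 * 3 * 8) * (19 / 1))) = 535 / 912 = 0.59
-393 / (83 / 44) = -208.34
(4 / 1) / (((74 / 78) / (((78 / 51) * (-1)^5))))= -4056 / 629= -6.45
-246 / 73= -3.37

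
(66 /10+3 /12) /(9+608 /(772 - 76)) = 11919 /17180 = 0.69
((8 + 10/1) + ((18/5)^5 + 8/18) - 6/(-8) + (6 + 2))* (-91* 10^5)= -51749023144/9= -5749891460.44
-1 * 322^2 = -103684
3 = 3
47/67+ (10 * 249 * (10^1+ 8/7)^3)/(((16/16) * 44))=19792554871/252791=78296.12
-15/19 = -0.79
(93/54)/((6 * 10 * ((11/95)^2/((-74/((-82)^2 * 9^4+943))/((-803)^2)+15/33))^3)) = 1436543642487675135239469098968623119917562996875/1284290907415730688074388829603545219342043608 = 1118.55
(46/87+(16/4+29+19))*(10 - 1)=13710/29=472.76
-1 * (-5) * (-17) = -85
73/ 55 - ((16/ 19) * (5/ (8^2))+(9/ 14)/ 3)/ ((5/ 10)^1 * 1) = 11223/ 14630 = 0.77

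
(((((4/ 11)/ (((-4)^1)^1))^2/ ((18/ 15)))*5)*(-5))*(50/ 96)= -3125/ 34848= -0.09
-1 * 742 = -742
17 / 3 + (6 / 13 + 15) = 824 / 39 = 21.13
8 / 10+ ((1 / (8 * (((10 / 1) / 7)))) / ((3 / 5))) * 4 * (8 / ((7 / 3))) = 14 / 5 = 2.80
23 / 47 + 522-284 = 11209 / 47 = 238.49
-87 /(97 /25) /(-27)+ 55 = 48740 /873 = 55.83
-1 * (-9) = 9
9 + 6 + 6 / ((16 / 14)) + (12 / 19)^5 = 201559347 / 9904396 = 20.35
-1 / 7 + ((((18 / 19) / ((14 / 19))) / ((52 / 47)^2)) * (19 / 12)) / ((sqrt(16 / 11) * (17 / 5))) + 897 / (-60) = -2113 / 140 + 629565 * sqrt(11) / 5148416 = -14.69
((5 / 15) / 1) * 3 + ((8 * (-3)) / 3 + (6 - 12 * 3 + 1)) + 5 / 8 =-283 / 8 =-35.38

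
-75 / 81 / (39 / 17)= -425 / 1053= -0.40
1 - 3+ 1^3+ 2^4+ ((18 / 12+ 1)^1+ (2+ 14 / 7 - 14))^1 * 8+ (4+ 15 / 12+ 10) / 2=-299 / 8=-37.38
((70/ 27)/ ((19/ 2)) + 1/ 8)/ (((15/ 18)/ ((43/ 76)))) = 70219/ 259920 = 0.27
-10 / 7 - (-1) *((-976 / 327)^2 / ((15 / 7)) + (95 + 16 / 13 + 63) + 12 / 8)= 47716469279 / 291916170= 163.46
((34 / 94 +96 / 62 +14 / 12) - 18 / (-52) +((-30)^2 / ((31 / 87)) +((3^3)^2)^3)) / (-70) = -22014538164847 / 3977610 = -5534614.55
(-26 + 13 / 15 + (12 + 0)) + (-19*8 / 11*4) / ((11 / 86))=-808157 / 1815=-445.27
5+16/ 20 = 5.80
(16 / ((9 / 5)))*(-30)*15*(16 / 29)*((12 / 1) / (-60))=12800 / 29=441.38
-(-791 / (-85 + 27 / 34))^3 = -56711623688 / 68417929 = -828.90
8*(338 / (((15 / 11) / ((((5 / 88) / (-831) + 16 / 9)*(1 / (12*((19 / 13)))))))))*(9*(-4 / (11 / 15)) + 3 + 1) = -212494384856 / 23446665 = -9062.88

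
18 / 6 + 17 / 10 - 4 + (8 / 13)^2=1823 / 1690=1.08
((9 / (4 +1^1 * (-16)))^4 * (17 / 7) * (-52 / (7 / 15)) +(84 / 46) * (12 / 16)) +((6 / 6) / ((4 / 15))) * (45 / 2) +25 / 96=82567 / 216384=0.38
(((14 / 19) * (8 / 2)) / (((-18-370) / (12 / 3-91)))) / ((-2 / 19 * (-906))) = 203 / 29294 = 0.01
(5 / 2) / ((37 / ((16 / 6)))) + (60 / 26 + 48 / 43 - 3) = 37487 / 62049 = 0.60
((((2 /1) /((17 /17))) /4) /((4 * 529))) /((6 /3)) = 1 /8464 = 0.00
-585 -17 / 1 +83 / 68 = -40853 / 68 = -600.78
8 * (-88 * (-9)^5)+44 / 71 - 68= 2951500432 / 71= 41570428.62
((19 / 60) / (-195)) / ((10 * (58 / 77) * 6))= -1463 / 40716000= -0.00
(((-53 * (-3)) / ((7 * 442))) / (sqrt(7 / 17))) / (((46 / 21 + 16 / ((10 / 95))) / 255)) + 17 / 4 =7155 * sqrt(119) / 589316 + 17 / 4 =4.38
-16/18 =-8/9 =-0.89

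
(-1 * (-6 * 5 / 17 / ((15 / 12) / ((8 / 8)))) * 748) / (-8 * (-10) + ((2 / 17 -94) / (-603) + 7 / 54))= 64950336 / 4938029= 13.15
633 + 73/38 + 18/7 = 169573/266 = 637.49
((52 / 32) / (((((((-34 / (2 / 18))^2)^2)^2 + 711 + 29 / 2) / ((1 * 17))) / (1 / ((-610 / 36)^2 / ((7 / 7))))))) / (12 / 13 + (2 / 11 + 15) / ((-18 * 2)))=92154348 / 36913828549194323749966929575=0.00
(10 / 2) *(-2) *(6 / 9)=-20 / 3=-6.67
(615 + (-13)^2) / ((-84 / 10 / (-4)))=1120 / 3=373.33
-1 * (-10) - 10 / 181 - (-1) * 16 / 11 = 22696 / 1991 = 11.40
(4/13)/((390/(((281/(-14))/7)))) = -281/124215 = -0.00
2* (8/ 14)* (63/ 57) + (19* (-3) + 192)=2589/ 19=136.26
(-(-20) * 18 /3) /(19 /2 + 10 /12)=360 /31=11.61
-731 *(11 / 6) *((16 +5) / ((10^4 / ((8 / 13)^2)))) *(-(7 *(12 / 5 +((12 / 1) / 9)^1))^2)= 17298571136 / 23765625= 727.88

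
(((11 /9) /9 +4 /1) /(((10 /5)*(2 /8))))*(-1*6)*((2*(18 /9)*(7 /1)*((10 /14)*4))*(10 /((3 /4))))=-4288000 /81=-52938.27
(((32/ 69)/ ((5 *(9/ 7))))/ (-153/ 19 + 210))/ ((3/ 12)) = 17024/ 11913885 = 0.00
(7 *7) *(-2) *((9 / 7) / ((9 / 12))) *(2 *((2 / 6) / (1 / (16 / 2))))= -896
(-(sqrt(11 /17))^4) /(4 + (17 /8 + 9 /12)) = -88 /1445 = -0.06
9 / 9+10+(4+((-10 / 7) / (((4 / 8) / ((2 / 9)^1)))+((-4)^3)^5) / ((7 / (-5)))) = 338228681375 / 441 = 766958461.17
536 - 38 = 498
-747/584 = -1.28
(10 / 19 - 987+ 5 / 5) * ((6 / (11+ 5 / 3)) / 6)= -28086 / 361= -77.80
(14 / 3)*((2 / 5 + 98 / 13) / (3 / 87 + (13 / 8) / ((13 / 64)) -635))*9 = -314244 / 590915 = -0.53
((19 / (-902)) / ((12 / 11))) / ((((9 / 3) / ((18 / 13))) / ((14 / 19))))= -7 / 1066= -0.01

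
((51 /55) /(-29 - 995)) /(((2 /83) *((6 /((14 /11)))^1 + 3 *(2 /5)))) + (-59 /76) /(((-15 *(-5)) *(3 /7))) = -67573093 /2215065600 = -0.03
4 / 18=2 / 9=0.22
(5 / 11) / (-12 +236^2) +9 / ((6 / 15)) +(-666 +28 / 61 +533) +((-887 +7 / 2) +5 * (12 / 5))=-36674261671 / 37363964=-981.54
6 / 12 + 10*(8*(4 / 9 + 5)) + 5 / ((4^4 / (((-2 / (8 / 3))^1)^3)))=64297793 / 147456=436.05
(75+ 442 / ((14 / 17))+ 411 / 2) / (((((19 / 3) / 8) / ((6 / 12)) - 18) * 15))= -22882 / 6895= -3.32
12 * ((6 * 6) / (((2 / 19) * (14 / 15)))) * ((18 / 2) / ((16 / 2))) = 4946.79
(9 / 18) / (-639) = -1 / 1278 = -0.00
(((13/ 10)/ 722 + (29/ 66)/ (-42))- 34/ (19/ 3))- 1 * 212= -271909384/ 1250865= -217.38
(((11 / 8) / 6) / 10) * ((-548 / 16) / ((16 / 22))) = -16577 / 15360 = -1.08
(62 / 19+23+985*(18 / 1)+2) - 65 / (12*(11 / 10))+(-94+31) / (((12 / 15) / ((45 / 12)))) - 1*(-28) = 175419817 / 10032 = 17486.03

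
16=16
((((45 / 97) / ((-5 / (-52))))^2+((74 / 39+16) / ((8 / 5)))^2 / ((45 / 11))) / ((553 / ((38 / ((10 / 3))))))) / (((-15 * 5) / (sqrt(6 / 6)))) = -0.01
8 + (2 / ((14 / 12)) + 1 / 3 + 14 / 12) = 157 / 14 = 11.21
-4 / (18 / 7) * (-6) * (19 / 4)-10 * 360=-10667 / 3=-3555.67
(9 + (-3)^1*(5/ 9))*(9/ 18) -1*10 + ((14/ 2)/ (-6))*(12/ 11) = -251/ 33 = -7.61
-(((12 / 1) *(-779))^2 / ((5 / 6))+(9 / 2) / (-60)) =-4194484989 / 40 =-104862124.72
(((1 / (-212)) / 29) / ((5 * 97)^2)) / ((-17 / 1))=1 / 24584776100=0.00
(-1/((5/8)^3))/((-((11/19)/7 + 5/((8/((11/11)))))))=544768/94125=5.79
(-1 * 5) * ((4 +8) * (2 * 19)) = -2280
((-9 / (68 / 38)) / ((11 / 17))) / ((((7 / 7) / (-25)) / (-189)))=-807975 / 22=-36726.14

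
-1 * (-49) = 49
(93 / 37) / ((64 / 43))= 3999 / 2368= 1.69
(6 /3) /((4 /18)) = 9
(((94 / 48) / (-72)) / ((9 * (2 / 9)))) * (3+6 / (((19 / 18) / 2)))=-4277 / 21888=-0.20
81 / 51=1.59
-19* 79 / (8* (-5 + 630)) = -1501 / 5000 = -0.30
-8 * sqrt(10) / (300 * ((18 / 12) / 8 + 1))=-32 * sqrt(10) / 1425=-0.07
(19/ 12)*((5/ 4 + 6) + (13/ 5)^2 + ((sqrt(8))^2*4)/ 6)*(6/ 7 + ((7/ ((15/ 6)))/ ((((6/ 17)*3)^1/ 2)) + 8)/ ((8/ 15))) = 6820183/ 8640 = 789.37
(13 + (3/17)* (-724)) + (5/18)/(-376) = -13204453/115056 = -114.77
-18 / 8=-2.25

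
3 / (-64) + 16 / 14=491 / 448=1.10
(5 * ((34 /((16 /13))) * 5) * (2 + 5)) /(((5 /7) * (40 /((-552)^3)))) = -28459391688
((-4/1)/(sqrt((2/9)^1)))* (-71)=426* sqrt(2)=602.45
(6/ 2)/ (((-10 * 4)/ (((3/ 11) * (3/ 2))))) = -0.03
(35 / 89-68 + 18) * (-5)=248.03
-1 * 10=-10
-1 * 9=-9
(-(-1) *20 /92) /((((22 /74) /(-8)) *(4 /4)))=-1480 /253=-5.85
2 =2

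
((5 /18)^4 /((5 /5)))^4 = 152587890625 /121439531096594251776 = 0.00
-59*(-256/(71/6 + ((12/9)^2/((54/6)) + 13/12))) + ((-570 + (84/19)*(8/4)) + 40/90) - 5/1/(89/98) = 37862302712/64665531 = 585.51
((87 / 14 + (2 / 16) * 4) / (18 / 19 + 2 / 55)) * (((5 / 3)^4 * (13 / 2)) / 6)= 57.05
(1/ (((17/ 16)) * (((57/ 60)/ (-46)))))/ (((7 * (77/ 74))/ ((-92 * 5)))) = 501068800/ 174097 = 2878.10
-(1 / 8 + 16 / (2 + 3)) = -133 / 40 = -3.32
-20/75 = -4/15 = -0.27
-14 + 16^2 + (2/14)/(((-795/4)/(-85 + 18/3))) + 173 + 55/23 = 53431268/127995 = 417.45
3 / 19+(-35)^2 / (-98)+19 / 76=-919 / 76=-12.09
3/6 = 1/2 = 0.50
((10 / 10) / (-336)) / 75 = -1 / 25200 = -0.00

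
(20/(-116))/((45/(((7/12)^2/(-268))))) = 49/10072512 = 0.00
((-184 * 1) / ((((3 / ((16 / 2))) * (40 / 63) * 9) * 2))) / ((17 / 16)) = -10304 / 255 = -40.41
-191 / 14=-13.64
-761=-761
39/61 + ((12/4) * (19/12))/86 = 14575/20984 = 0.69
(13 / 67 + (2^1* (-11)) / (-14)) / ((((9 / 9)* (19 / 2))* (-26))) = -828 / 115843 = -0.01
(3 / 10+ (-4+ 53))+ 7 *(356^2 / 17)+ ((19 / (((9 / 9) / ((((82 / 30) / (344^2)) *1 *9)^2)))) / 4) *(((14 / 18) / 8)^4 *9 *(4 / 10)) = 1031399388915605064396563 / 19745478706987008000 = 52234.71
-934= -934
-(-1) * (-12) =-12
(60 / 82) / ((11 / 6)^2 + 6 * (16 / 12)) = 1080 / 16769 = 0.06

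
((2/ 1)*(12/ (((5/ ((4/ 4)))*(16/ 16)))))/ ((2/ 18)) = 216/ 5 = 43.20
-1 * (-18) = 18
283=283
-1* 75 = -75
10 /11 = 0.91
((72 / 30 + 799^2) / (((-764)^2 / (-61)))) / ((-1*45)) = 194713037 / 131331600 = 1.48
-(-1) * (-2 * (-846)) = 1692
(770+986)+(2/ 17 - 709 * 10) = -90676/ 17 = -5333.88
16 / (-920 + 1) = -16 / 919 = -0.02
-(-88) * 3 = 264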